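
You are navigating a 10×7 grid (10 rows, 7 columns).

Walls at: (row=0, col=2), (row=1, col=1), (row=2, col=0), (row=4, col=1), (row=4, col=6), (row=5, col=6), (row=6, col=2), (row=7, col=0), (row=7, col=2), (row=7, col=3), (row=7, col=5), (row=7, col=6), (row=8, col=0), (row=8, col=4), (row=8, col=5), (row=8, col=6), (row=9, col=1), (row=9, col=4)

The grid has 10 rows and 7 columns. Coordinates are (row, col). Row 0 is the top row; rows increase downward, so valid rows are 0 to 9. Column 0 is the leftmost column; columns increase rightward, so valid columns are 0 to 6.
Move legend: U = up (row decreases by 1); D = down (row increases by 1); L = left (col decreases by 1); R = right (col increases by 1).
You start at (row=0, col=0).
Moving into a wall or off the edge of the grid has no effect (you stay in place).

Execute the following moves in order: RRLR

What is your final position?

Answer: Final position: (row=0, col=1)

Derivation:
Start: (row=0, col=0)
  R (right): (row=0, col=0) -> (row=0, col=1)
  R (right): blocked, stay at (row=0, col=1)
  L (left): (row=0, col=1) -> (row=0, col=0)
  R (right): (row=0, col=0) -> (row=0, col=1)
Final: (row=0, col=1)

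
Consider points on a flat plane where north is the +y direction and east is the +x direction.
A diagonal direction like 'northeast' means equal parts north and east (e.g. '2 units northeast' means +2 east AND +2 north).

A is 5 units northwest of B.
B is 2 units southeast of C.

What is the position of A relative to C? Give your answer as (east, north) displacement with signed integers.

Place C at the origin (east=0, north=0).
  B is 2 units southeast of C: delta (east=+2, north=-2); B at (east=2, north=-2).
  A is 5 units northwest of B: delta (east=-5, north=+5); A at (east=-3, north=3).
Therefore A relative to C: (east=-3, north=3).

Answer: A is at (east=-3, north=3) relative to C.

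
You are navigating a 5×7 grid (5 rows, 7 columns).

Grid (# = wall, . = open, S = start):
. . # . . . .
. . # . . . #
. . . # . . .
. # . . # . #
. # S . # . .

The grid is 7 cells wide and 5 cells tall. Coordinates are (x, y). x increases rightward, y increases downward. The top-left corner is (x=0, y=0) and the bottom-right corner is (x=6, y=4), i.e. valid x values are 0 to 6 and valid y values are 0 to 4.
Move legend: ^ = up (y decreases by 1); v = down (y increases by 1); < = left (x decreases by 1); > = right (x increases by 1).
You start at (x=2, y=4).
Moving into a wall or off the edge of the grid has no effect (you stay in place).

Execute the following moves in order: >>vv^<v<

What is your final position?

Start: (x=2, y=4)
  > (right): (x=2, y=4) -> (x=3, y=4)
  > (right): blocked, stay at (x=3, y=4)
  v (down): blocked, stay at (x=3, y=4)
  v (down): blocked, stay at (x=3, y=4)
  ^ (up): (x=3, y=4) -> (x=3, y=3)
  < (left): (x=3, y=3) -> (x=2, y=3)
  v (down): (x=2, y=3) -> (x=2, y=4)
  < (left): blocked, stay at (x=2, y=4)
Final: (x=2, y=4)

Answer: Final position: (x=2, y=4)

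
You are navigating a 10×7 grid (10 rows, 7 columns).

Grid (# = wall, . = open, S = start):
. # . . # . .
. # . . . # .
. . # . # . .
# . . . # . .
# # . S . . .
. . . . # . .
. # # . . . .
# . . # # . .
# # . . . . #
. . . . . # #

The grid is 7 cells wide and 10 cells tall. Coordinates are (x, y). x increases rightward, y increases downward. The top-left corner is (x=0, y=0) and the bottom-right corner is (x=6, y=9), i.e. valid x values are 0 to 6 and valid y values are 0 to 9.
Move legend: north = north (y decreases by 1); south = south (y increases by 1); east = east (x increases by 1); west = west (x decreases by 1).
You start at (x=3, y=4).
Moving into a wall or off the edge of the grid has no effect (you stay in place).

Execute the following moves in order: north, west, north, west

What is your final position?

Answer: Final position: (x=1, y=3)

Derivation:
Start: (x=3, y=4)
  north (north): (x=3, y=4) -> (x=3, y=3)
  west (west): (x=3, y=3) -> (x=2, y=3)
  north (north): blocked, stay at (x=2, y=3)
  west (west): (x=2, y=3) -> (x=1, y=3)
Final: (x=1, y=3)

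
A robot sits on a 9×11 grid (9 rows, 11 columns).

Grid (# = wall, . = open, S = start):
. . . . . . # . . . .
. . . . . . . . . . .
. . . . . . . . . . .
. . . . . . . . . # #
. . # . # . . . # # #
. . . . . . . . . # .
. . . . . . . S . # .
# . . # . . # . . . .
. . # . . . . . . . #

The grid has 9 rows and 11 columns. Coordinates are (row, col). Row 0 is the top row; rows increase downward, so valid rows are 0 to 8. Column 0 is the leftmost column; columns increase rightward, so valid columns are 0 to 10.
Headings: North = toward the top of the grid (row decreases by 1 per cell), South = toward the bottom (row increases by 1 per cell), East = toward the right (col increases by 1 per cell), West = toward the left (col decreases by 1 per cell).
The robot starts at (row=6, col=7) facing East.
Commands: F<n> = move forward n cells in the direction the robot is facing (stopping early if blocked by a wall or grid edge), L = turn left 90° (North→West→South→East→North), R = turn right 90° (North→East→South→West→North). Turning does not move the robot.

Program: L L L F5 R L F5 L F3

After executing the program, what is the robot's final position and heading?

Answer: Final position: (row=8, col=9), facing East

Derivation:
Start: (row=6, col=7), facing East
  L: turn left, now facing North
  L: turn left, now facing West
  L: turn left, now facing South
  F5: move forward 2/5 (blocked), now at (row=8, col=7)
  R: turn right, now facing West
  L: turn left, now facing South
  F5: move forward 0/5 (blocked), now at (row=8, col=7)
  L: turn left, now facing East
  F3: move forward 2/3 (blocked), now at (row=8, col=9)
Final: (row=8, col=9), facing East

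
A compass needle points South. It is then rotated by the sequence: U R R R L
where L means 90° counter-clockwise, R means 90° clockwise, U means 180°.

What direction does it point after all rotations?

Start: South
  U (U-turn (180°)) -> North
  R (right (90° clockwise)) -> East
  R (right (90° clockwise)) -> South
  R (right (90° clockwise)) -> West
  L (left (90° counter-clockwise)) -> South
Final: South

Answer: Final heading: South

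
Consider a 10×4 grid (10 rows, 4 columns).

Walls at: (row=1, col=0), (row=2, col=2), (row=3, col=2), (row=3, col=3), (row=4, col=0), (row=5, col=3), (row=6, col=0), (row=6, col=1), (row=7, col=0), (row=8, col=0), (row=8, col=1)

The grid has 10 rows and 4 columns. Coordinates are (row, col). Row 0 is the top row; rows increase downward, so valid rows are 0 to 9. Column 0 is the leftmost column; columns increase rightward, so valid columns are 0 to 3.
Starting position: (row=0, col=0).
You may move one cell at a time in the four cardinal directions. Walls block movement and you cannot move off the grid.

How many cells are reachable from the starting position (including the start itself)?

BFS flood-fill from (row=0, col=0):
  Distance 0: (row=0, col=0)
  Distance 1: (row=0, col=1)
  Distance 2: (row=0, col=2), (row=1, col=1)
  Distance 3: (row=0, col=3), (row=1, col=2), (row=2, col=1)
  Distance 4: (row=1, col=3), (row=2, col=0), (row=3, col=1)
  Distance 5: (row=2, col=3), (row=3, col=0), (row=4, col=1)
  Distance 6: (row=4, col=2), (row=5, col=1)
  Distance 7: (row=4, col=3), (row=5, col=0), (row=5, col=2)
  Distance 8: (row=6, col=2)
  Distance 9: (row=6, col=3), (row=7, col=2)
  Distance 10: (row=7, col=1), (row=7, col=3), (row=8, col=2)
  Distance 11: (row=8, col=3), (row=9, col=2)
  Distance 12: (row=9, col=1), (row=9, col=3)
  Distance 13: (row=9, col=0)
Total reachable: 29 (grid has 29 open cells total)

Answer: Reachable cells: 29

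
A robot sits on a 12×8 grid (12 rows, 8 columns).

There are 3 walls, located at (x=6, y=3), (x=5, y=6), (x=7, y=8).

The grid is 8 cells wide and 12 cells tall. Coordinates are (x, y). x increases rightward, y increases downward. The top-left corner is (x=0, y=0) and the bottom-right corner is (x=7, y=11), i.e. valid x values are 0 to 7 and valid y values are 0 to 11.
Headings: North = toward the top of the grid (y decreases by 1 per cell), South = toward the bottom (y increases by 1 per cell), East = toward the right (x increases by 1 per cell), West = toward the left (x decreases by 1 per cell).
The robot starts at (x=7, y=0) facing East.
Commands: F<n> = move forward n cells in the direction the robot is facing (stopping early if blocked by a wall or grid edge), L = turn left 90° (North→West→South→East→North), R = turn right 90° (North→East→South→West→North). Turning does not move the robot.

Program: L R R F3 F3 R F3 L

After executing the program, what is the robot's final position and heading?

Answer: Final position: (x=6, y=6), facing South

Derivation:
Start: (x=7, y=0), facing East
  L: turn left, now facing North
  R: turn right, now facing East
  R: turn right, now facing South
  F3: move forward 3, now at (x=7, y=3)
  F3: move forward 3, now at (x=7, y=6)
  R: turn right, now facing West
  F3: move forward 1/3 (blocked), now at (x=6, y=6)
  L: turn left, now facing South
Final: (x=6, y=6), facing South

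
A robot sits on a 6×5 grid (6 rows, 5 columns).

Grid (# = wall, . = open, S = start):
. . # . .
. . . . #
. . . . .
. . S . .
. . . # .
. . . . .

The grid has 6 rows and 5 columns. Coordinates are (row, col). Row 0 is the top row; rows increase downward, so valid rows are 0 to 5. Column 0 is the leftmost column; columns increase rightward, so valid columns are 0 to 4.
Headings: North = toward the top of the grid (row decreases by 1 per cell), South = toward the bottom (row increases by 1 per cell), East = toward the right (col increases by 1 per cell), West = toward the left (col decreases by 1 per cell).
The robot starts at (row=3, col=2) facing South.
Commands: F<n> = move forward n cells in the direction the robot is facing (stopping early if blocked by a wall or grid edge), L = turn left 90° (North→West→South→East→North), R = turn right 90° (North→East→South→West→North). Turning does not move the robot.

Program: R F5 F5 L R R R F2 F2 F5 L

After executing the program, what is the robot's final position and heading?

Start: (row=3, col=2), facing South
  R: turn right, now facing West
  F5: move forward 2/5 (blocked), now at (row=3, col=0)
  F5: move forward 0/5 (blocked), now at (row=3, col=0)
  L: turn left, now facing South
  R: turn right, now facing West
  R: turn right, now facing North
  R: turn right, now facing East
  F2: move forward 2, now at (row=3, col=2)
  F2: move forward 2, now at (row=3, col=4)
  F5: move forward 0/5 (blocked), now at (row=3, col=4)
  L: turn left, now facing North
Final: (row=3, col=4), facing North

Answer: Final position: (row=3, col=4), facing North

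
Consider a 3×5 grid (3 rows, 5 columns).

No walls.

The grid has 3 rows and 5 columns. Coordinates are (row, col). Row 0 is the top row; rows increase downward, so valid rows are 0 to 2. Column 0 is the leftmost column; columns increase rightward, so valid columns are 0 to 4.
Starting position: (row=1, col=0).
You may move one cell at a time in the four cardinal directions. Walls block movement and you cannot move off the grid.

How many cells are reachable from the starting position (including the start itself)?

Answer: Reachable cells: 15

Derivation:
BFS flood-fill from (row=1, col=0):
  Distance 0: (row=1, col=0)
  Distance 1: (row=0, col=0), (row=1, col=1), (row=2, col=0)
  Distance 2: (row=0, col=1), (row=1, col=2), (row=2, col=1)
  Distance 3: (row=0, col=2), (row=1, col=3), (row=2, col=2)
  Distance 4: (row=0, col=3), (row=1, col=4), (row=2, col=3)
  Distance 5: (row=0, col=4), (row=2, col=4)
Total reachable: 15 (grid has 15 open cells total)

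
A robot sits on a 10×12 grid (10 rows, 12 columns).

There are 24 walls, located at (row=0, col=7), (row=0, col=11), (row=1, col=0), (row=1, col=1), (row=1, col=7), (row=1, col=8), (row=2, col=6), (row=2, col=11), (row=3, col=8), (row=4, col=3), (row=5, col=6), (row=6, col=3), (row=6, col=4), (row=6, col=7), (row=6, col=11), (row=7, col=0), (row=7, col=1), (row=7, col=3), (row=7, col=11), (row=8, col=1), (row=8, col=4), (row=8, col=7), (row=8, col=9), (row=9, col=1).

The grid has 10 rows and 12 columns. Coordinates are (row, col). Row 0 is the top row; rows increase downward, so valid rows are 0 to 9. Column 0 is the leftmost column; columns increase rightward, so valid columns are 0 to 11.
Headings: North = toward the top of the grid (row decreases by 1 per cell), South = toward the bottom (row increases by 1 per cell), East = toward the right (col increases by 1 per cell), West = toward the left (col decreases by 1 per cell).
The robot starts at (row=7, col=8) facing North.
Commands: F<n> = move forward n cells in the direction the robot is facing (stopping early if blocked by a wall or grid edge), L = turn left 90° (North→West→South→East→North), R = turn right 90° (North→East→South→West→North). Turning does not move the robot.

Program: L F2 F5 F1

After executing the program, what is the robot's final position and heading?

Start: (row=7, col=8), facing North
  L: turn left, now facing West
  F2: move forward 2, now at (row=7, col=6)
  F5: move forward 2/5 (blocked), now at (row=7, col=4)
  F1: move forward 0/1 (blocked), now at (row=7, col=4)
Final: (row=7, col=4), facing West

Answer: Final position: (row=7, col=4), facing West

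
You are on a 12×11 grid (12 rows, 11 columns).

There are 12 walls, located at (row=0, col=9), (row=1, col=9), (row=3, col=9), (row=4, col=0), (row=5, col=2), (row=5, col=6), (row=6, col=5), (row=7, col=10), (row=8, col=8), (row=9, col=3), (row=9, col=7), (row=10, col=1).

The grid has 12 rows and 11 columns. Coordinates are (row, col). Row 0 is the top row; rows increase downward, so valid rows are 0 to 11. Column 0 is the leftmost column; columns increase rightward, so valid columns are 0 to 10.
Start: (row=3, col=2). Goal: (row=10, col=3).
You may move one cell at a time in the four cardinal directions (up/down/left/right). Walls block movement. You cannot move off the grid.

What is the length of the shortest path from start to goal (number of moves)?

BFS from (row=3, col=2) until reaching (row=10, col=3):
  Distance 0: (row=3, col=2)
  Distance 1: (row=2, col=2), (row=3, col=1), (row=3, col=3), (row=4, col=2)
  Distance 2: (row=1, col=2), (row=2, col=1), (row=2, col=3), (row=3, col=0), (row=3, col=4), (row=4, col=1), (row=4, col=3)
  Distance 3: (row=0, col=2), (row=1, col=1), (row=1, col=3), (row=2, col=0), (row=2, col=4), (row=3, col=5), (row=4, col=4), (row=5, col=1), (row=5, col=3)
  Distance 4: (row=0, col=1), (row=0, col=3), (row=1, col=0), (row=1, col=4), (row=2, col=5), (row=3, col=6), (row=4, col=5), (row=5, col=0), (row=5, col=4), (row=6, col=1), (row=6, col=3)
  Distance 5: (row=0, col=0), (row=0, col=4), (row=1, col=5), (row=2, col=6), (row=3, col=7), (row=4, col=6), (row=5, col=5), (row=6, col=0), (row=6, col=2), (row=6, col=4), (row=7, col=1), (row=7, col=3)
  Distance 6: (row=0, col=5), (row=1, col=6), (row=2, col=7), (row=3, col=8), (row=4, col=7), (row=7, col=0), (row=7, col=2), (row=7, col=4), (row=8, col=1), (row=8, col=3)
  Distance 7: (row=0, col=6), (row=1, col=7), (row=2, col=8), (row=4, col=8), (row=5, col=7), (row=7, col=5), (row=8, col=0), (row=8, col=2), (row=8, col=4), (row=9, col=1)
  Distance 8: (row=0, col=7), (row=1, col=8), (row=2, col=9), (row=4, col=9), (row=5, col=8), (row=6, col=7), (row=7, col=6), (row=8, col=5), (row=9, col=0), (row=9, col=2), (row=9, col=4)
  Distance 9: (row=0, col=8), (row=2, col=10), (row=4, col=10), (row=5, col=9), (row=6, col=6), (row=6, col=8), (row=7, col=7), (row=8, col=6), (row=9, col=5), (row=10, col=0), (row=10, col=2), (row=10, col=4)
  Distance 10: (row=1, col=10), (row=3, col=10), (row=5, col=10), (row=6, col=9), (row=7, col=8), (row=8, col=7), (row=9, col=6), (row=10, col=3), (row=10, col=5), (row=11, col=0), (row=11, col=2), (row=11, col=4)  <- goal reached here
One shortest path (10 moves): (row=3, col=2) -> (row=3, col=3) -> (row=3, col=4) -> (row=4, col=4) -> (row=5, col=4) -> (row=6, col=4) -> (row=7, col=4) -> (row=8, col=4) -> (row=9, col=4) -> (row=10, col=4) -> (row=10, col=3)

Answer: Shortest path length: 10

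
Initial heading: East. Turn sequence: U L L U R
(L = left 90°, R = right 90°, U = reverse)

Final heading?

Start: East
  U (U-turn (180°)) -> West
  L (left (90° counter-clockwise)) -> South
  L (left (90° counter-clockwise)) -> East
  U (U-turn (180°)) -> West
  R (right (90° clockwise)) -> North
Final: North

Answer: Final heading: North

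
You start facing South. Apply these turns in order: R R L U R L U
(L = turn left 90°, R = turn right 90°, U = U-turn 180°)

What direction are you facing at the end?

Answer: Final heading: West

Derivation:
Start: South
  R (right (90° clockwise)) -> West
  R (right (90° clockwise)) -> North
  L (left (90° counter-clockwise)) -> West
  U (U-turn (180°)) -> East
  R (right (90° clockwise)) -> South
  L (left (90° counter-clockwise)) -> East
  U (U-turn (180°)) -> West
Final: West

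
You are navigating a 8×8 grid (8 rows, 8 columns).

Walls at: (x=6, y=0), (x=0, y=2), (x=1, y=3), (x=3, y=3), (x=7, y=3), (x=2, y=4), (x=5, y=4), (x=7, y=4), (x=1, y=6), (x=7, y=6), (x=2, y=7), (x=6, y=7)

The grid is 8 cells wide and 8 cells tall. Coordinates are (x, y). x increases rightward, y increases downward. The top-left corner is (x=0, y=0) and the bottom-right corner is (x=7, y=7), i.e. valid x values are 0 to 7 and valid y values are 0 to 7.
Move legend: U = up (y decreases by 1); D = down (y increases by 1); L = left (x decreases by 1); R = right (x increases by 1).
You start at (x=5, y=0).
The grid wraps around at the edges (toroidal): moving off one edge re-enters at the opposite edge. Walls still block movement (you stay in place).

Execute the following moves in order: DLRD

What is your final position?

Answer: Final position: (x=5, y=2)

Derivation:
Start: (x=5, y=0)
  D (down): (x=5, y=0) -> (x=5, y=1)
  L (left): (x=5, y=1) -> (x=4, y=1)
  R (right): (x=4, y=1) -> (x=5, y=1)
  D (down): (x=5, y=1) -> (x=5, y=2)
Final: (x=5, y=2)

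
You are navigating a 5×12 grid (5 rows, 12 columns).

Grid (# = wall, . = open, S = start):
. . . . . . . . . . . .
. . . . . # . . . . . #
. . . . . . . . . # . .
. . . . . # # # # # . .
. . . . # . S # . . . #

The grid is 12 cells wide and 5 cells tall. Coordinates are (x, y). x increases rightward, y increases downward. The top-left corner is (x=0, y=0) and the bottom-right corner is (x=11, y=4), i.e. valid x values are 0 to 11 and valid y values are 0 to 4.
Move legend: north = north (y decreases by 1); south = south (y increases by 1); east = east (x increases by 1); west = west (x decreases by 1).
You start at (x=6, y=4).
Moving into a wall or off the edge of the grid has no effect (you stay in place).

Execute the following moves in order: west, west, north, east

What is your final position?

Start: (x=6, y=4)
  west (west): (x=6, y=4) -> (x=5, y=4)
  west (west): blocked, stay at (x=5, y=4)
  north (north): blocked, stay at (x=5, y=4)
  east (east): (x=5, y=4) -> (x=6, y=4)
Final: (x=6, y=4)

Answer: Final position: (x=6, y=4)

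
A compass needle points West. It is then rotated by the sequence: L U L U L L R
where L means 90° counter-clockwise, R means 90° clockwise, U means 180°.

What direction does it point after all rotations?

Answer: Final heading: North

Derivation:
Start: West
  L (left (90° counter-clockwise)) -> South
  U (U-turn (180°)) -> North
  L (left (90° counter-clockwise)) -> West
  U (U-turn (180°)) -> East
  L (left (90° counter-clockwise)) -> North
  L (left (90° counter-clockwise)) -> West
  R (right (90° clockwise)) -> North
Final: North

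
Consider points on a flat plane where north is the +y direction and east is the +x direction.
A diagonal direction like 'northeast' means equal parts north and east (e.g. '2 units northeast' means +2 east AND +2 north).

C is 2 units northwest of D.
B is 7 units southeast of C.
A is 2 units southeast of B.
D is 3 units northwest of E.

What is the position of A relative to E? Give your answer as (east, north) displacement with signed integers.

Place E at the origin (east=0, north=0).
  D is 3 units northwest of E: delta (east=-3, north=+3); D at (east=-3, north=3).
  C is 2 units northwest of D: delta (east=-2, north=+2); C at (east=-5, north=5).
  B is 7 units southeast of C: delta (east=+7, north=-7); B at (east=2, north=-2).
  A is 2 units southeast of B: delta (east=+2, north=-2); A at (east=4, north=-4).
Therefore A relative to E: (east=4, north=-4).

Answer: A is at (east=4, north=-4) relative to E.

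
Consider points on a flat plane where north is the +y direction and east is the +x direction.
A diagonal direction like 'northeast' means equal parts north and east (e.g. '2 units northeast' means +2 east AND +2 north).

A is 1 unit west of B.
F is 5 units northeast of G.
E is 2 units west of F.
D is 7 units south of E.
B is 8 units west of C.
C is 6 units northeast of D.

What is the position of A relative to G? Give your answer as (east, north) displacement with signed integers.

Place G at the origin (east=0, north=0).
  F is 5 units northeast of G: delta (east=+5, north=+5); F at (east=5, north=5).
  E is 2 units west of F: delta (east=-2, north=+0); E at (east=3, north=5).
  D is 7 units south of E: delta (east=+0, north=-7); D at (east=3, north=-2).
  C is 6 units northeast of D: delta (east=+6, north=+6); C at (east=9, north=4).
  B is 8 units west of C: delta (east=-8, north=+0); B at (east=1, north=4).
  A is 1 unit west of B: delta (east=-1, north=+0); A at (east=0, north=4).
Therefore A relative to G: (east=0, north=4).

Answer: A is at (east=0, north=4) relative to G.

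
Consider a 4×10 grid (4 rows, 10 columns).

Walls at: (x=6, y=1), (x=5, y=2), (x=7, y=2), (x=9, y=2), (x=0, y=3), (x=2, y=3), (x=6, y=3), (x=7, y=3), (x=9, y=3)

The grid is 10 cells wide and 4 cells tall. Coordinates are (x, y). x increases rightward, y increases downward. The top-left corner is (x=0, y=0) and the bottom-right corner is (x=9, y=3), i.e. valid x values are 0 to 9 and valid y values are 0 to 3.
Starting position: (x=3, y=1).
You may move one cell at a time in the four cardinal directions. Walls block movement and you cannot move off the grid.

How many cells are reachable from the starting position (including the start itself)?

Answer: Reachable cells: 30

Derivation:
BFS flood-fill from (x=3, y=1):
  Distance 0: (x=3, y=1)
  Distance 1: (x=3, y=0), (x=2, y=1), (x=4, y=1), (x=3, y=2)
  Distance 2: (x=2, y=0), (x=4, y=0), (x=1, y=1), (x=5, y=1), (x=2, y=2), (x=4, y=2), (x=3, y=3)
  Distance 3: (x=1, y=0), (x=5, y=0), (x=0, y=1), (x=1, y=2), (x=4, y=3)
  Distance 4: (x=0, y=0), (x=6, y=0), (x=0, y=2), (x=1, y=3), (x=5, y=3)
  Distance 5: (x=7, y=0)
  Distance 6: (x=8, y=0), (x=7, y=1)
  Distance 7: (x=9, y=0), (x=8, y=1)
  Distance 8: (x=9, y=1), (x=8, y=2)
  Distance 9: (x=8, y=3)
Total reachable: 30 (grid has 31 open cells total)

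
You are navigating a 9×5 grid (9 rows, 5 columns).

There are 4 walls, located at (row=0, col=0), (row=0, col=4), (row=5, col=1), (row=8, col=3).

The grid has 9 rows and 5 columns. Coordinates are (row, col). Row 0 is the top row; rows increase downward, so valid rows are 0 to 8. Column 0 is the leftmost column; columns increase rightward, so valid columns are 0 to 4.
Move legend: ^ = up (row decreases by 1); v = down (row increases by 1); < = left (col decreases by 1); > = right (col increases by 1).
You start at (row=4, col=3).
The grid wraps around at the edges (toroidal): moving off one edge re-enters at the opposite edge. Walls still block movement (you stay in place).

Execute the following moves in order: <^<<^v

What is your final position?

Answer: Final position: (row=3, col=0)

Derivation:
Start: (row=4, col=3)
  < (left): (row=4, col=3) -> (row=4, col=2)
  ^ (up): (row=4, col=2) -> (row=3, col=2)
  < (left): (row=3, col=2) -> (row=3, col=1)
  < (left): (row=3, col=1) -> (row=3, col=0)
  ^ (up): (row=3, col=0) -> (row=2, col=0)
  v (down): (row=2, col=0) -> (row=3, col=0)
Final: (row=3, col=0)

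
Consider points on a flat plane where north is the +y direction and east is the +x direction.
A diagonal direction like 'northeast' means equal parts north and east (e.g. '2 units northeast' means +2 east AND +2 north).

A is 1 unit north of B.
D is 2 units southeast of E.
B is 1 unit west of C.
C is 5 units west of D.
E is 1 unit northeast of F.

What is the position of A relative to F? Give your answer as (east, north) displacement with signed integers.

Place F at the origin (east=0, north=0).
  E is 1 unit northeast of F: delta (east=+1, north=+1); E at (east=1, north=1).
  D is 2 units southeast of E: delta (east=+2, north=-2); D at (east=3, north=-1).
  C is 5 units west of D: delta (east=-5, north=+0); C at (east=-2, north=-1).
  B is 1 unit west of C: delta (east=-1, north=+0); B at (east=-3, north=-1).
  A is 1 unit north of B: delta (east=+0, north=+1); A at (east=-3, north=0).
Therefore A relative to F: (east=-3, north=0).

Answer: A is at (east=-3, north=0) relative to F.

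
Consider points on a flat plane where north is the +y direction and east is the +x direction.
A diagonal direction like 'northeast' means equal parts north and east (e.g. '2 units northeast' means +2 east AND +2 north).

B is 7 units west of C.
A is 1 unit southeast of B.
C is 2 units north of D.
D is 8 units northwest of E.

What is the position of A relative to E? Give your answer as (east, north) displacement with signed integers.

Answer: A is at (east=-14, north=9) relative to E.

Derivation:
Place E at the origin (east=0, north=0).
  D is 8 units northwest of E: delta (east=-8, north=+8); D at (east=-8, north=8).
  C is 2 units north of D: delta (east=+0, north=+2); C at (east=-8, north=10).
  B is 7 units west of C: delta (east=-7, north=+0); B at (east=-15, north=10).
  A is 1 unit southeast of B: delta (east=+1, north=-1); A at (east=-14, north=9).
Therefore A relative to E: (east=-14, north=9).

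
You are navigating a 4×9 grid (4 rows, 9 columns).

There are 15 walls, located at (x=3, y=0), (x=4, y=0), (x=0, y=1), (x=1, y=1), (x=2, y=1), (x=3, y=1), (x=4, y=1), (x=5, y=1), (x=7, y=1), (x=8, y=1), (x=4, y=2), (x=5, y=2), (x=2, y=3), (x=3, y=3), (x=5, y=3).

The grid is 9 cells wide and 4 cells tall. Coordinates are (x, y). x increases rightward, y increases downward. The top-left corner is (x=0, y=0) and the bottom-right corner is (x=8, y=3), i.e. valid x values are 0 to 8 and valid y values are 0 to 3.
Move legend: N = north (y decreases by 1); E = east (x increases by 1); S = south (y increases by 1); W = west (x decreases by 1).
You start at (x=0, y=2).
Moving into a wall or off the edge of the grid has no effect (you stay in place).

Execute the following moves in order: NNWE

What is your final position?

Start: (x=0, y=2)
  N (north): blocked, stay at (x=0, y=2)
  N (north): blocked, stay at (x=0, y=2)
  W (west): blocked, stay at (x=0, y=2)
  E (east): (x=0, y=2) -> (x=1, y=2)
Final: (x=1, y=2)

Answer: Final position: (x=1, y=2)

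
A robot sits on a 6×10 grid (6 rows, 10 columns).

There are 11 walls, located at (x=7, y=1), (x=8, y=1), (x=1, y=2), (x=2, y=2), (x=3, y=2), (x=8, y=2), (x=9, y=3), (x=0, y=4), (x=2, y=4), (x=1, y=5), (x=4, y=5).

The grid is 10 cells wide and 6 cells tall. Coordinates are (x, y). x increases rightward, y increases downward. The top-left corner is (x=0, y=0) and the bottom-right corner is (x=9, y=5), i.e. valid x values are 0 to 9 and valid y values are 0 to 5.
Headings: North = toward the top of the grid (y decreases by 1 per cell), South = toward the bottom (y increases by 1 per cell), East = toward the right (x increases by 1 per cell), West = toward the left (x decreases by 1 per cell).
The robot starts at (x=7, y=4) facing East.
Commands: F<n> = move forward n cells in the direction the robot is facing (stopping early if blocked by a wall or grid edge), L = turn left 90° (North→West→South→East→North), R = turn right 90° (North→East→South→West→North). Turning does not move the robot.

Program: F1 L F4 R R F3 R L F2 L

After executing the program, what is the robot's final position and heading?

Answer: Final position: (x=8, y=5), facing East

Derivation:
Start: (x=7, y=4), facing East
  F1: move forward 1, now at (x=8, y=4)
  L: turn left, now facing North
  F4: move forward 1/4 (blocked), now at (x=8, y=3)
  R: turn right, now facing East
  R: turn right, now facing South
  F3: move forward 2/3 (blocked), now at (x=8, y=5)
  R: turn right, now facing West
  L: turn left, now facing South
  F2: move forward 0/2 (blocked), now at (x=8, y=5)
  L: turn left, now facing East
Final: (x=8, y=5), facing East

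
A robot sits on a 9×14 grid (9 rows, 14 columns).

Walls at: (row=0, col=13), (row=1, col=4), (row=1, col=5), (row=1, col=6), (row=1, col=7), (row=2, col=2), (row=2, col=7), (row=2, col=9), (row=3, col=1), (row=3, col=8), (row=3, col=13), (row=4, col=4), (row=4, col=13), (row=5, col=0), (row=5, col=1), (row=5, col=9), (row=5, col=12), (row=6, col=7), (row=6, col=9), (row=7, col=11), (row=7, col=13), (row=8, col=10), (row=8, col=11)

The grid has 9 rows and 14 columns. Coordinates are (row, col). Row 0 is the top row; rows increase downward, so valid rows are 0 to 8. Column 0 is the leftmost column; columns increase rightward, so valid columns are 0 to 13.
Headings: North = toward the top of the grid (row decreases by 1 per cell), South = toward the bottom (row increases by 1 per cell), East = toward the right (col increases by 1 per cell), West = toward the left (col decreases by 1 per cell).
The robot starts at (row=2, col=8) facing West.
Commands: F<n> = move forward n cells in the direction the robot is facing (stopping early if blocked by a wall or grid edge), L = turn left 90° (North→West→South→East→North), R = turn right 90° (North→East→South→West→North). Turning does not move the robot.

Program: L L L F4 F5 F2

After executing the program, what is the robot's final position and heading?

Start: (row=2, col=8), facing West
  L: turn left, now facing South
  L: turn left, now facing East
  L: turn left, now facing North
  F4: move forward 2/4 (blocked), now at (row=0, col=8)
  F5: move forward 0/5 (blocked), now at (row=0, col=8)
  F2: move forward 0/2 (blocked), now at (row=0, col=8)
Final: (row=0, col=8), facing North

Answer: Final position: (row=0, col=8), facing North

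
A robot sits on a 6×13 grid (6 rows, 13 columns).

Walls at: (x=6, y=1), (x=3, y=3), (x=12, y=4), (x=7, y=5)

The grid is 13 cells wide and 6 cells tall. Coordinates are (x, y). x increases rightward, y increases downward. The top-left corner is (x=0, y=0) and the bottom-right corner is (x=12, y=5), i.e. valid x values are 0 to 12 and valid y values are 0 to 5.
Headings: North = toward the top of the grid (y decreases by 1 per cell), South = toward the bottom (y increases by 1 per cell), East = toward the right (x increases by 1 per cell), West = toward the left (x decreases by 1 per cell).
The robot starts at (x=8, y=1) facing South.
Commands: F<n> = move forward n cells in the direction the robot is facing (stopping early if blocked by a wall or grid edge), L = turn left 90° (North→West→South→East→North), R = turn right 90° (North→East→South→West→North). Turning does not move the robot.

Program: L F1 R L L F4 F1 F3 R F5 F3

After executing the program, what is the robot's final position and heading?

Answer: Final position: (x=12, y=0), facing East

Derivation:
Start: (x=8, y=1), facing South
  L: turn left, now facing East
  F1: move forward 1, now at (x=9, y=1)
  R: turn right, now facing South
  L: turn left, now facing East
  L: turn left, now facing North
  F4: move forward 1/4 (blocked), now at (x=9, y=0)
  F1: move forward 0/1 (blocked), now at (x=9, y=0)
  F3: move forward 0/3 (blocked), now at (x=9, y=0)
  R: turn right, now facing East
  F5: move forward 3/5 (blocked), now at (x=12, y=0)
  F3: move forward 0/3 (blocked), now at (x=12, y=0)
Final: (x=12, y=0), facing East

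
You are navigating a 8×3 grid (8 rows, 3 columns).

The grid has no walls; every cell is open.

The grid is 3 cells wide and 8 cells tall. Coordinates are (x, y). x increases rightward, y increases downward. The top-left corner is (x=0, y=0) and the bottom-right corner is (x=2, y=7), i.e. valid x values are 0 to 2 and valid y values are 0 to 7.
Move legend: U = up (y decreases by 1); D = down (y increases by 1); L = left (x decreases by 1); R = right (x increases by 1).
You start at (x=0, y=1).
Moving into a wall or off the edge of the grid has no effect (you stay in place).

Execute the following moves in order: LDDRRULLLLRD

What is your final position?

Answer: Final position: (x=1, y=3)

Derivation:
Start: (x=0, y=1)
  L (left): blocked, stay at (x=0, y=1)
  D (down): (x=0, y=1) -> (x=0, y=2)
  D (down): (x=0, y=2) -> (x=0, y=3)
  R (right): (x=0, y=3) -> (x=1, y=3)
  R (right): (x=1, y=3) -> (x=2, y=3)
  U (up): (x=2, y=3) -> (x=2, y=2)
  L (left): (x=2, y=2) -> (x=1, y=2)
  L (left): (x=1, y=2) -> (x=0, y=2)
  L (left): blocked, stay at (x=0, y=2)
  L (left): blocked, stay at (x=0, y=2)
  R (right): (x=0, y=2) -> (x=1, y=2)
  D (down): (x=1, y=2) -> (x=1, y=3)
Final: (x=1, y=3)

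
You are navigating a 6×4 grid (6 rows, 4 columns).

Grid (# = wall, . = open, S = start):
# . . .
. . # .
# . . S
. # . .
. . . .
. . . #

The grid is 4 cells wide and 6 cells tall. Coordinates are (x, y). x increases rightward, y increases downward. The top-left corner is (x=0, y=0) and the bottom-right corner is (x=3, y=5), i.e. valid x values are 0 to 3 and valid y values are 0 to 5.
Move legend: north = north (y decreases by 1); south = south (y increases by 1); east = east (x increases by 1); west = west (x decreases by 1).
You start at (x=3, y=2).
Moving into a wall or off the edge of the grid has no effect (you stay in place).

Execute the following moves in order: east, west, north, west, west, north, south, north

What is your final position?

Answer: Final position: (x=1, y=1)

Derivation:
Start: (x=3, y=2)
  east (east): blocked, stay at (x=3, y=2)
  west (west): (x=3, y=2) -> (x=2, y=2)
  north (north): blocked, stay at (x=2, y=2)
  west (west): (x=2, y=2) -> (x=1, y=2)
  west (west): blocked, stay at (x=1, y=2)
  north (north): (x=1, y=2) -> (x=1, y=1)
  south (south): (x=1, y=1) -> (x=1, y=2)
  north (north): (x=1, y=2) -> (x=1, y=1)
Final: (x=1, y=1)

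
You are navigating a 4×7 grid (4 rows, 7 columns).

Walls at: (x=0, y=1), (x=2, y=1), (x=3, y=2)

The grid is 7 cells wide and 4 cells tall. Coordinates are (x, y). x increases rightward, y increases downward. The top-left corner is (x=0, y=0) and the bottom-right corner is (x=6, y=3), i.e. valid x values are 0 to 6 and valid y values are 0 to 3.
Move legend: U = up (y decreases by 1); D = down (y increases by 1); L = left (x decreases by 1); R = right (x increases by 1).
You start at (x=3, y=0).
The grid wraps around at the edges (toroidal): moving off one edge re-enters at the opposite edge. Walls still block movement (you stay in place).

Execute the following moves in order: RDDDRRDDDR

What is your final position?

Answer: Final position: (x=0, y=2)

Derivation:
Start: (x=3, y=0)
  R (right): (x=3, y=0) -> (x=4, y=0)
  D (down): (x=4, y=0) -> (x=4, y=1)
  D (down): (x=4, y=1) -> (x=4, y=2)
  D (down): (x=4, y=2) -> (x=4, y=3)
  R (right): (x=4, y=3) -> (x=5, y=3)
  R (right): (x=5, y=3) -> (x=6, y=3)
  D (down): (x=6, y=3) -> (x=6, y=0)
  D (down): (x=6, y=0) -> (x=6, y=1)
  D (down): (x=6, y=1) -> (x=6, y=2)
  R (right): (x=6, y=2) -> (x=0, y=2)
Final: (x=0, y=2)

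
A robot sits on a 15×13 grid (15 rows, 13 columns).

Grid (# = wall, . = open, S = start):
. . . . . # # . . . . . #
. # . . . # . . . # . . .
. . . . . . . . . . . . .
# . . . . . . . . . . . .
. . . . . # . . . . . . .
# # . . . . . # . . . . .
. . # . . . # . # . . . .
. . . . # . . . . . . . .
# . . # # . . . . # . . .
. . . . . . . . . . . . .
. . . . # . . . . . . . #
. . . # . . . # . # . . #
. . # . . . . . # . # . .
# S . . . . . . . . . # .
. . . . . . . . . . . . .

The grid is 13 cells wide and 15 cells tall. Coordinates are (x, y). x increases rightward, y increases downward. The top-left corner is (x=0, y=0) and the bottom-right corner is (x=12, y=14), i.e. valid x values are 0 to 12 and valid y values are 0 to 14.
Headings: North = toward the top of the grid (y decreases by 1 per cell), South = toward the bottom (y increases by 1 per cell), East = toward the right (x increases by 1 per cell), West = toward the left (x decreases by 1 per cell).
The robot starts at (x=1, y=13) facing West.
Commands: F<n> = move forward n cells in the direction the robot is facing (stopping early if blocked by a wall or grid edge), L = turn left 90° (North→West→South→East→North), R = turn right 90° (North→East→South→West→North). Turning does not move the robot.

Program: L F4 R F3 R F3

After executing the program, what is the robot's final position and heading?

Start: (x=1, y=13), facing West
  L: turn left, now facing South
  F4: move forward 1/4 (blocked), now at (x=1, y=14)
  R: turn right, now facing West
  F3: move forward 1/3 (blocked), now at (x=0, y=14)
  R: turn right, now facing North
  F3: move forward 0/3 (blocked), now at (x=0, y=14)
Final: (x=0, y=14), facing North

Answer: Final position: (x=0, y=14), facing North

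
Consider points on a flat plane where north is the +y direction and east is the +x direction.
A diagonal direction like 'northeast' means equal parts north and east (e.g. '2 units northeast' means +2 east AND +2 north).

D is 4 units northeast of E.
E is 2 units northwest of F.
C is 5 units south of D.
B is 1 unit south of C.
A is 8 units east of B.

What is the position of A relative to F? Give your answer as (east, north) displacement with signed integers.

Answer: A is at (east=10, north=0) relative to F.

Derivation:
Place F at the origin (east=0, north=0).
  E is 2 units northwest of F: delta (east=-2, north=+2); E at (east=-2, north=2).
  D is 4 units northeast of E: delta (east=+4, north=+4); D at (east=2, north=6).
  C is 5 units south of D: delta (east=+0, north=-5); C at (east=2, north=1).
  B is 1 unit south of C: delta (east=+0, north=-1); B at (east=2, north=0).
  A is 8 units east of B: delta (east=+8, north=+0); A at (east=10, north=0).
Therefore A relative to F: (east=10, north=0).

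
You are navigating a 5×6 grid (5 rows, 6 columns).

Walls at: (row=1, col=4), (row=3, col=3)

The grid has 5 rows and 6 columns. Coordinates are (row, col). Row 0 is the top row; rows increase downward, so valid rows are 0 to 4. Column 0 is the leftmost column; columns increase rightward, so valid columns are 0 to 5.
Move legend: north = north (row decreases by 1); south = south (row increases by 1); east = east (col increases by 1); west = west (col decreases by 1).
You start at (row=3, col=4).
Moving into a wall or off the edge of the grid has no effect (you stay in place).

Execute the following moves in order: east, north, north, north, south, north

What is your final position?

Start: (row=3, col=4)
  east (east): (row=3, col=4) -> (row=3, col=5)
  north (north): (row=3, col=5) -> (row=2, col=5)
  north (north): (row=2, col=5) -> (row=1, col=5)
  north (north): (row=1, col=5) -> (row=0, col=5)
  south (south): (row=0, col=5) -> (row=1, col=5)
  north (north): (row=1, col=5) -> (row=0, col=5)
Final: (row=0, col=5)

Answer: Final position: (row=0, col=5)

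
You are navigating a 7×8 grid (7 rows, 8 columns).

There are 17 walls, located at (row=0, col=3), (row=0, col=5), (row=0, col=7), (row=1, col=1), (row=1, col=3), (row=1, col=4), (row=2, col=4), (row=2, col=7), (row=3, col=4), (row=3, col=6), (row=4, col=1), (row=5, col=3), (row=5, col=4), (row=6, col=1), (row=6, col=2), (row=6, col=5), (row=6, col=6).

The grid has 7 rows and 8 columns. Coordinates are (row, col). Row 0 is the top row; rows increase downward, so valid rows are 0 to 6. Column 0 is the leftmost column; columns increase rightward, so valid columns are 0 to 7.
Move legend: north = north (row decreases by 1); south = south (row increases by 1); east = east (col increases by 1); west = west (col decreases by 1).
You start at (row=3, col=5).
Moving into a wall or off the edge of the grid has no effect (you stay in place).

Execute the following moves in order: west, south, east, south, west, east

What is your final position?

Start: (row=3, col=5)
  west (west): blocked, stay at (row=3, col=5)
  south (south): (row=3, col=5) -> (row=4, col=5)
  east (east): (row=4, col=5) -> (row=4, col=6)
  south (south): (row=4, col=6) -> (row=5, col=6)
  west (west): (row=5, col=6) -> (row=5, col=5)
  east (east): (row=5, col=5) -> (row=5, col=6)
Final: (row=5, col=6)

Answer: Final position: (row=5, col=6)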